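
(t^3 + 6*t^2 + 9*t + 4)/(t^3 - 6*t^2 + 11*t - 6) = (t^3 + 6*t^2 + 9*t + 4)/(t^3 - 6*t^2 + 11*t - 6)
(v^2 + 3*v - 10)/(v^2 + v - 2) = (v^2 + 3*v - 10)/(v^2 + v - 2)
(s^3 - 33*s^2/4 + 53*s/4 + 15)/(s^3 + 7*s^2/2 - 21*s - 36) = (4*s^2 - 17*s - 15)/(2*(2*s^2 + 15*s + 18))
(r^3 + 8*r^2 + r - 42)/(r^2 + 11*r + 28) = (r^2 + r - 6)/(r + 4)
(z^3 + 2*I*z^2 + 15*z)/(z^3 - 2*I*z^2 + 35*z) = (z - 3*I)/(z - 7*I)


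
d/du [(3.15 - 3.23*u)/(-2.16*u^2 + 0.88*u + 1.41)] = (-6.9768*u^2 + 13.608*u - 7.3263)/(4.6656*u^4 - 3.8016*u^3 - 5.3168*u^2 + 2.4816*u + 1.9881)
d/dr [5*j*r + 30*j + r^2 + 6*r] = 5*j + 2*r + 6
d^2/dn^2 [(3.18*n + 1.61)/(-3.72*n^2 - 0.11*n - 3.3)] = (-(3.18*n + 1.61)*(7.44*n + 0.11)*(14.88*n + 0.22) + (70.9776*n + 12.678)*(3.72*n^2 + 0.11*n + 3.3))/(3.72*n^2 + 0.11*n + 3.3)^3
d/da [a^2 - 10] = 2*a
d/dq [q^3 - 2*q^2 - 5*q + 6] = 3*q^2 - 4*q - 5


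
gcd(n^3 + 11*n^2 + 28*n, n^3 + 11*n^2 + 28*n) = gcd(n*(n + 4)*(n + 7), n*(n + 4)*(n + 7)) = n^3 + 11*n^2 + 28*n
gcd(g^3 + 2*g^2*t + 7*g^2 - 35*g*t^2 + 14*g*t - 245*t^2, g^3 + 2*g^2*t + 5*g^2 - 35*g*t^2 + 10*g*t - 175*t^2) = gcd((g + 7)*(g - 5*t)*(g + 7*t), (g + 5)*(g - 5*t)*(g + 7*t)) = -g^2 - 2*g*t + 35*t^2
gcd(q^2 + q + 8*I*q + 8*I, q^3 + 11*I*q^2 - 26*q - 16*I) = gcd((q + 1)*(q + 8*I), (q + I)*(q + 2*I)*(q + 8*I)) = q + 8*I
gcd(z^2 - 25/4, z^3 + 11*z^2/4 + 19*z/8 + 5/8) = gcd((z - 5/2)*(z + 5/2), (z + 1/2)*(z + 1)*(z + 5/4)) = 1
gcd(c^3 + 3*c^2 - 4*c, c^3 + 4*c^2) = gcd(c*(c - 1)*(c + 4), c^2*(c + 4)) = c^2 + 4*c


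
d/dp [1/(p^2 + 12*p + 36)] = 2*(-p - 6)/(p^2 + 12*p + 36)^2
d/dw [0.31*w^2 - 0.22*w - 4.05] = 0.62*w - 0.22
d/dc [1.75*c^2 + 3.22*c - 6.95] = 3.5*c + 3.22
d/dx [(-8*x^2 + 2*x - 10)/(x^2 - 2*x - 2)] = 2*(7*x^2 + 26*x - 12)/(x^4 - 4*x^3 + 8*x + 4)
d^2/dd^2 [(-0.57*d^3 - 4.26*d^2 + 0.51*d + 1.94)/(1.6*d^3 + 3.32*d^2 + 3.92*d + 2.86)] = (-7.105427357601e-15*d^7 - 15.75552*d^6 + 29.2838399999999*d^5 + 267.46368*d^4 + 546.832048*d^3 + 377.656704*d^2 + 41.193432*d - 58.34536)/(4.096*d^9 + 25.4976*d^8 + 83.01312*d^7 + 183.497408*d^6 + 294.536064*d^5 + 355.249056*d^4 + 322.825472*d^3 + 213.312528*d^2 + 96.192096*d + 23.393656)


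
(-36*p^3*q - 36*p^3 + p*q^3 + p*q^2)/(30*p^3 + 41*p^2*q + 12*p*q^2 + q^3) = p*(-6*p*q - 6*p + q^2 + q)/(5*p^2 + 6*p*q + q^2)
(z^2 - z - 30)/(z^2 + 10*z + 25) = (z - 6)/(z + 5)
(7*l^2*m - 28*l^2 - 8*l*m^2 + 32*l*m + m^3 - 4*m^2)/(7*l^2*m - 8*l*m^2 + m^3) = (m - 4)/m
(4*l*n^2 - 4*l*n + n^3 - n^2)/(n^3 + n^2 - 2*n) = (4*l + n)/(n + 2)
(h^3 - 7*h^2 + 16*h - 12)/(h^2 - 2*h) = h - 5 + 6/h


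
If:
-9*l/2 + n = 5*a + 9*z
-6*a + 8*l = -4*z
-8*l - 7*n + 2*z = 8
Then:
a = -30*z/47 - 64/517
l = -46*z/47 - 48/517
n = 66*z/47 - 536/517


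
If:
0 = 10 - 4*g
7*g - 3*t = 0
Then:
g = 5/2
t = 35/6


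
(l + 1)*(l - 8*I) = l^2 + l - 8*I*l - 8*I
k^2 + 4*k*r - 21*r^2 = (k - 3*r)*(k + 7*r)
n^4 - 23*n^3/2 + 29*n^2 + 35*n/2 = n*(n - 7)*(n - 5)*(n + 1/2)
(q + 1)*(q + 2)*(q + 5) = q^3 + 8*q^2 + 17*q + 10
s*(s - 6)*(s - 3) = s^3 - 9*s^2 + 18*s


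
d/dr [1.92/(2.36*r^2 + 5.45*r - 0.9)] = (-9.0624*r - 10.464)/(2.36*r^2 + 5.45*r - 0.9)^2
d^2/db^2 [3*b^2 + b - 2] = 6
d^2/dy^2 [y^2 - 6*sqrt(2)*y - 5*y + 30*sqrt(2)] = 2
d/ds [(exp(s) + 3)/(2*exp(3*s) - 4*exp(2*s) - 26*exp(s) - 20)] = ((exp(s) + 3)*(-3*exp(2*s) + 4*exp(s) + 13) + exp(3*s) - 2*exp(2*s) - 13*exp(s) - 10)*exp(s)/(2*(-exp(3*s) + 2*exp(2*s) + 13*exp(s) + 10)^2)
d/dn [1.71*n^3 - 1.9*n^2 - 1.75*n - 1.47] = 5.13*n^2 - 3.8*n - 1.75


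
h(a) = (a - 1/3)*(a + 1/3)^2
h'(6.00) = 111.89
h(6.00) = 227.30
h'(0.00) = -0.11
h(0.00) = -0.04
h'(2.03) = 13.60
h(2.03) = 9.48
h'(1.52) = 7.83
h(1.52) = 4.08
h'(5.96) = 110.43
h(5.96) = 222.85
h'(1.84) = 11.27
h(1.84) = 7.12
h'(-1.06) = 2.55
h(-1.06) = -0.74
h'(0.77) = 2.18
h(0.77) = 0.53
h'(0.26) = 0.27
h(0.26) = -0.03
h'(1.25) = 5.41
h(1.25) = 2.30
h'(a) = (a - 1/3)*(2*a + 2/3) + (a + 1/3)^2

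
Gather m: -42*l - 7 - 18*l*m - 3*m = -42*l + m*(-18*l - 3) - 7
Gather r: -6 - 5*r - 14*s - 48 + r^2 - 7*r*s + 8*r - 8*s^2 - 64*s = r^2 + r*(3 - 7*s) - 8*s^2 - 78*s - 54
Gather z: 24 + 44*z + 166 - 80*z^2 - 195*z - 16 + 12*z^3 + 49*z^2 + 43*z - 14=12*z^3 - 31*z^2 - 108*z + 160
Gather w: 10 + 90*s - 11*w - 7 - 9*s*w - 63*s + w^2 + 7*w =27*s + w^2 + w*(-9*s - 4) + 3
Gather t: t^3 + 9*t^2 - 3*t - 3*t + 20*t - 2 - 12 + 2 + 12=t^3 + 9*t^2 + 14*t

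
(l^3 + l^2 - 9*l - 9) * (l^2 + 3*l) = l^5 + 4*l^4 - 6*l^3 - 36*l^2 - 27*l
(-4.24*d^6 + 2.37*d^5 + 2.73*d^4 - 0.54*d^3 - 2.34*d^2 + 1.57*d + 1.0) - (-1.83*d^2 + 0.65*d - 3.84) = -4.24*d^6 + 2.37*d^5 + 2.73*d^4 - 0.54*d^3 - 0.51*d^2 + 0.92*d + 4.84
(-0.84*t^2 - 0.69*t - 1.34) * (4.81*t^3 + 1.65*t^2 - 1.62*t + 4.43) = -4.0404*t^5 - 4.7049*t^4 - 6.2231*t^3 - 4.8144*t^2 - 0.885899999999999*t - 5.9362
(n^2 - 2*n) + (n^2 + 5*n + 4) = 2*n^2 + 3*n + 4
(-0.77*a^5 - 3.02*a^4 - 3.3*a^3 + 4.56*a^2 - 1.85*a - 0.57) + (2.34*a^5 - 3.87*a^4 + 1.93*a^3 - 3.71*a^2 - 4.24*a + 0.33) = 1.57*a^5 - 6.89*a^4 - 1.37*a^3 + 0.85*a^2 - 6.09*a - 0.24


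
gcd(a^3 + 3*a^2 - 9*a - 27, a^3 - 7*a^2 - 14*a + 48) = a + 3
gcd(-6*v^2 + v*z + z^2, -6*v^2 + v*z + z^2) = -6*v^2 + v*z + z^2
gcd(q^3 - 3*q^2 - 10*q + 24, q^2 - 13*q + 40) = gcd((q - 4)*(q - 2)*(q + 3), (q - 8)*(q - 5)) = 1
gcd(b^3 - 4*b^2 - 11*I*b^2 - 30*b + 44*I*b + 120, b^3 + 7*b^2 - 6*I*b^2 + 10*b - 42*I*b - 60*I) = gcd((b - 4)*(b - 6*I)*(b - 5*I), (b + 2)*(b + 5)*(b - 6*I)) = b - 6*I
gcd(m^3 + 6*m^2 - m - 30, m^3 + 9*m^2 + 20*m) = m + 5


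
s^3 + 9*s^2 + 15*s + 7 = (s + 1)^2*(s + 7)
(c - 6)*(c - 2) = c^2 - 8*c + 12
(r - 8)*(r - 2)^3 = r^4 - 14*r^3 + 60*r^2 - 104*r + 64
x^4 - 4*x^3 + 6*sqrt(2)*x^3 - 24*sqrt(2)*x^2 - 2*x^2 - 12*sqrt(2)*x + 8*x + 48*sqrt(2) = (x - 4)*(x - sqrt(2))*(x + sqrt(2))*(x + 6*sqrt(2))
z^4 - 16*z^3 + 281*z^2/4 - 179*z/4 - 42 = (z - 8)*(z - 7)*(z - 3/2)*(z + 1/2)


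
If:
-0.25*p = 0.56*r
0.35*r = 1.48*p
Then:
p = 0.00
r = 0.00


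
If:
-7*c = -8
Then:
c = 8/7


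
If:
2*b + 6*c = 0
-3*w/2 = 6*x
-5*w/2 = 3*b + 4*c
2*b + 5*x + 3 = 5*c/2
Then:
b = -9/11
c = 3/11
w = 6/11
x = -3/22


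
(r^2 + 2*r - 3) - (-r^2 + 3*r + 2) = 2*r^2 - r - 5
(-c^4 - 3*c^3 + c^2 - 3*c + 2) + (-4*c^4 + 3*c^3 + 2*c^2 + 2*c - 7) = -5*c^4 + 3*c^2 - c - 5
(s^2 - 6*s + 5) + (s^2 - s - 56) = 2*s^2 - 7*s - 51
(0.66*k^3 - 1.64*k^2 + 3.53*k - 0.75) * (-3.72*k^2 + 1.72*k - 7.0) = -2.4552*k^5 + 7.236*k^4 - 20.5724*k^3 + 20.3416*k^2 - 26.0*k + 5.25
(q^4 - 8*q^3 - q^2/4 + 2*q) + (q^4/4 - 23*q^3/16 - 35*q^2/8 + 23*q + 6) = 5*q^4/4 - 151*q^3/16 - 37*q^2/8 + 25*q + 6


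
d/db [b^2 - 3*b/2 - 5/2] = 2*b - 3/2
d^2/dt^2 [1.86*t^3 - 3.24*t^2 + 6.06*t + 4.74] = 11.16*t - 6.48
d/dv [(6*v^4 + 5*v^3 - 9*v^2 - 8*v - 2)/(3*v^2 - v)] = (36*v^5 - 3*v^4 - 10*v^3 + 33*v^2 + 12*v - 2)/(v^2*(9*v^2 - 6*v + 1))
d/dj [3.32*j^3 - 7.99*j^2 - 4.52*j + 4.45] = 9.96*j^2 - 15.98*j - 4.52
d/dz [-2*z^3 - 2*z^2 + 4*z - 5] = -6*z^2 - 4*z + 4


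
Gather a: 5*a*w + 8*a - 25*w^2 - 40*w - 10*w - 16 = a*(5*w + 8) - 25*w^2 - 50*w - 16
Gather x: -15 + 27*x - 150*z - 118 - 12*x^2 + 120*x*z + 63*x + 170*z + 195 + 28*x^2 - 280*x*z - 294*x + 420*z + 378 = 16*x^2 + x*(-160*z - 204) + 440*z + 440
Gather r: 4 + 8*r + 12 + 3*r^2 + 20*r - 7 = 3*r^2 + 28*r + 9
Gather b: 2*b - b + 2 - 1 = b + 1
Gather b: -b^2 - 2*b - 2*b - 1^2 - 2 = -b^2 - 4*b - 3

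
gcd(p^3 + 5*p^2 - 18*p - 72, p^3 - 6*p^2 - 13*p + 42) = p + 3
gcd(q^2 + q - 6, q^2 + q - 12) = 1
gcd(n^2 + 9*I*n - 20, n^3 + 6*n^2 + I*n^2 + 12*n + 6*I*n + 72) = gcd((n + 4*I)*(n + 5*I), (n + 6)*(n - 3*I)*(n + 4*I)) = n + 4*I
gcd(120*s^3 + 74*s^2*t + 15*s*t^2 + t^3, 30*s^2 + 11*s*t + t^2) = 30*s^2 + 11*s*t + t^2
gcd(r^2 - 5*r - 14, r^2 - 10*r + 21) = r - 7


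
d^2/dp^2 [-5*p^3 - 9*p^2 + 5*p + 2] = -30*p - 18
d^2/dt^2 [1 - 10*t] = 0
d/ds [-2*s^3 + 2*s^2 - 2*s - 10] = -6*s^2 + 4*s - 2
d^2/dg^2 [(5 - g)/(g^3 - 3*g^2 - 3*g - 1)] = 6*(3*(g - 5)*(-g^2 + 2*g + 1)^2 + (g^2 - 2*g + (g - 5)*(g - 1) - 1)*(-g^3 + 3*g^2 + 3*g + 1))/(-g^3 + 3*g^2 + 3*g + 1)^3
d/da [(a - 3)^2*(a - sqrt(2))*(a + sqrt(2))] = 4*a^3 - 18*a^2 + 14*a + 12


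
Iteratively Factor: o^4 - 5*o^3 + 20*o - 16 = (o + 2)*(o^3 - 7*o^2 + 14*o - 8) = (o - 1)*(o + 2)*(o^2 - 6*o + 8) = (o - 2)*(o - 1)*(o + 2)*(o - 4)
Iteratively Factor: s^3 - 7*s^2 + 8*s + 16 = (s - 4)*(s^2 - 3*s - 4) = (s - 4)*(s + 1)*(s - 4)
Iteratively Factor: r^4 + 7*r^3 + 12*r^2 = (r)*(r^3 + 7*r^2 + 12*r) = r^2*(r^2 + 7*r + 12) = r^2*(r + 4)*(r + 3)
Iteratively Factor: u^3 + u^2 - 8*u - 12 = (u - 3)*(u^2 + 4*u + 4) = (u - 3)*(u + 2)*(u + 2)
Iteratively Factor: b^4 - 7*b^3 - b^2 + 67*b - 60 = (b - 5)*(b^3 - 2*b^2 - 11*b + 12) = (b - 5)*(b + 3)*(b^2 - 5*b + 4) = (b - 5)*(b - 4)*(b + 3)*(b - 1)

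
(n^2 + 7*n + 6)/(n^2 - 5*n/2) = 2*(n^2 + 7*n + 6)/(n*(2*n - 5))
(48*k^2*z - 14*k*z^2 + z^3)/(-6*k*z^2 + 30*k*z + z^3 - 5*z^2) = (-8*k + z)/(z - 5)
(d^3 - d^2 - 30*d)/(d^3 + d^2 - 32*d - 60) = d/(d + 2)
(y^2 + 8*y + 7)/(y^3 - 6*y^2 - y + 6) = (y + 7)/(y^2 - 7*y + 6)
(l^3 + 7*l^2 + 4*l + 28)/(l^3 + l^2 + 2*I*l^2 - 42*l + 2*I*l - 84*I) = (l - 2*I)/(l - 6)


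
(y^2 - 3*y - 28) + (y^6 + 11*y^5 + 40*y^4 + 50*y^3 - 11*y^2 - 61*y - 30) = y^6 + 11*y^5 + 40*y^4 + 50*y^3 - 10*y^2 - 64*y - 58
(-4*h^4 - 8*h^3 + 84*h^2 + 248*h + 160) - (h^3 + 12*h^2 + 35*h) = -4*h^4 - 9*h^3 + 72*h^2 + 213*h + 160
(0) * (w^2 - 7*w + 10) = 0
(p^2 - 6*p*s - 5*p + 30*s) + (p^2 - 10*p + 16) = 2*p^2 - 6*p*s - 15*p + 30*s + 16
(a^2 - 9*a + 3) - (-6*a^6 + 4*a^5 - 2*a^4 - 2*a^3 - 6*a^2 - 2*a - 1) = 6*a^6 - 4*a^5 + 2*a^4 + 2*a^3 + 7*a^2 - 7*a + 4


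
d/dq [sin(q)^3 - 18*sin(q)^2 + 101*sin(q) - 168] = (3*sin(q)^2 - 36*sin(q) + 101)*cos(q)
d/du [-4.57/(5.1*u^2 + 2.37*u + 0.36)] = (46.614*u + 10.8309)/(5.1*u^2 + 2.37*u + 0.36)^2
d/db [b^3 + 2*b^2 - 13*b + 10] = 3*b^2 + 4*b - 13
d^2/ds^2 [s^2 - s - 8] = 2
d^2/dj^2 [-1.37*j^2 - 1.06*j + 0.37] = -2.74000000000000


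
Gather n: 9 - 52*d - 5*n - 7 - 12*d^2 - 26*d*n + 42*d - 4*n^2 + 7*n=-12*d^2 - 10*d - 4*n^2 + n*(2 - 26*d) + 2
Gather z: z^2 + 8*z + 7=z^2 + 8*z + 7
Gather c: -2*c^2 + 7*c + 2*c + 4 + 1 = -2*c^2 + 9*c + 5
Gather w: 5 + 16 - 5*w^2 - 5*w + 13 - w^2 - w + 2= -6*w^2 - 6*w + 36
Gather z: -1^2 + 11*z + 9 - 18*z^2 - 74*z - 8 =-18*z^2 - 63*z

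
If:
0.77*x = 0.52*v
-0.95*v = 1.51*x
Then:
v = 0.00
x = 0.00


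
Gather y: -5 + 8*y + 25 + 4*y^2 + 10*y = 4*y^2 + 18*y + 20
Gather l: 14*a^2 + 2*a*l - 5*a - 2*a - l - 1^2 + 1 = 14*a^2 - 7*a + l*(2*a - 1)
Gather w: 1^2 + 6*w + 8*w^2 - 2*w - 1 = 8*w^2 + 4*w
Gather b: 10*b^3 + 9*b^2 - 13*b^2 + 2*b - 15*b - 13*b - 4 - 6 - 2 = 10*b^3 - 4*b^2 - 26*b - 12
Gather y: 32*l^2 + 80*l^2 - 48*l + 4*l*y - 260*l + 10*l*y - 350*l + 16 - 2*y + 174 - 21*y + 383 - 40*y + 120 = 112*l^2 - 658*l + y*(14*l - 63) + 693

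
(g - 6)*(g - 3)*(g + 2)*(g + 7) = g^4 - 49*g^2 + 36*g + 252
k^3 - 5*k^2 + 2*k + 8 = (k - 4)*(k - 2)*(k + 1)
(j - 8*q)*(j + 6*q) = j^2 - 2*j*q - 48*q^2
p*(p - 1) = p^2 - p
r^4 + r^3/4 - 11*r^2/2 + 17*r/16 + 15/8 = (r - 2)*(r - 3/4)*(r + 1/2)*(r + 5/2)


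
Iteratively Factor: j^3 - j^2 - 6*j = (j)*(j^2 - j - 6) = j*(j - 3)*(j + 2)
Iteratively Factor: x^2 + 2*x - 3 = (x - 1)*(x + 3)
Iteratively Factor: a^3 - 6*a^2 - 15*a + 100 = (a - 5)*(a^2 - a - 20) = (a - 5)*(a + 4)*(a - 5)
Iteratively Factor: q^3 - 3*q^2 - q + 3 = (q + 1)*(q^2 - 4*q + 3) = (q - 3)*(q + 1)*(q - 1)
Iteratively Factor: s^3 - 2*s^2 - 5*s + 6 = (s + 2)*(s^2 - 4*s + 3) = (s - 3)*(s + 2)*(s - 1)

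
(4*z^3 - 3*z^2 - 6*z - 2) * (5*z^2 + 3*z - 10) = 20*z^5 - 3*z^4 - 79*z^3 + 2*z^2 + 54*z + 20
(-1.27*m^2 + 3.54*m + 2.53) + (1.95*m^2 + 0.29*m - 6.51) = 0.68*m^2 + 3.83*m - 3.98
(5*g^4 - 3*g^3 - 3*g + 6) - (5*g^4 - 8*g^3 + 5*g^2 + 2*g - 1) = 5*g^3 - 5*g^2 - 5*g + 7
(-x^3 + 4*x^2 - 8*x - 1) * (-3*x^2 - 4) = 3*x^5 - 12*x^4 + 28*x^3 - 13*x^2 + 32*x + 4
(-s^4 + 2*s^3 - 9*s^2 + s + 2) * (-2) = 2*s^4 - 4*s^3 + 18*s^2 - 2*s - 4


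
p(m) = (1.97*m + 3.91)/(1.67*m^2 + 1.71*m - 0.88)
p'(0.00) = -10.87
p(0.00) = -4.44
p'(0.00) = -10.87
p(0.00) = -4.44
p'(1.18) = -2.37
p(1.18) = 1.80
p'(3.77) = -0.12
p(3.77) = 0.39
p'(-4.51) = -0.03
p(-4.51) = -0.20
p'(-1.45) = 156.46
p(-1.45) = 6.95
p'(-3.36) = -0.01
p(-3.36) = -0.22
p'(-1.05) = 2.39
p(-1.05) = -2.21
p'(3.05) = -0.20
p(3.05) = 0.50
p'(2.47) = -0.33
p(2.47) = 0.65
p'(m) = (-3.34*m - 1.71)*(1.97*m + 3.91)/(1.67*m^2 + 1.71*m - 0.88)^2 + 1.97/(1.67*m^2 + 1.71*m - 0.88) = (3.2899*m^2 + 3.3687*m - (1.97*m + 3.91)*(3.34*m + 1.71) - 1.7336)/(1.67*m^2 + 1.71*m - 0.88)^2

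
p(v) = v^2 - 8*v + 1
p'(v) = 2*v - 8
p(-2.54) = 27.77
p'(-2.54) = -13.08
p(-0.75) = 7.56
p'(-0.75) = -9.50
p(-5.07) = 67.26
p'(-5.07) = -18.14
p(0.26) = -1.01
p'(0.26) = -7.48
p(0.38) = -1.90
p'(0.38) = -7.24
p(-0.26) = 3.15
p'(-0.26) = -8.52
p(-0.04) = 1.32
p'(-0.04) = -8.08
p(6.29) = -9.76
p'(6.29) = 4.58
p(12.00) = 49.00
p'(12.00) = 16.00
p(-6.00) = 85.00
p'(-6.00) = -20.00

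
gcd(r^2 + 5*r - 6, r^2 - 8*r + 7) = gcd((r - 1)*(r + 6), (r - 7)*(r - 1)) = r - 1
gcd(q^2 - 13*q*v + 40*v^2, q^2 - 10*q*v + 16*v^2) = q - 8*v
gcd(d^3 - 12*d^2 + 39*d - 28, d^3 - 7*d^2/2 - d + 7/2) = d - 1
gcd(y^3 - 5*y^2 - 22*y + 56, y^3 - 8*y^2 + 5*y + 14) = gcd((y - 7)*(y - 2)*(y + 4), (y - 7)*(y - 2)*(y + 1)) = y^2 - 9*y + 14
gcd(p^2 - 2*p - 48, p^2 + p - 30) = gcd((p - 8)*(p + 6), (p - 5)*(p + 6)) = p + 6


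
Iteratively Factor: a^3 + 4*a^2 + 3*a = (a + 1)*(a^2 + 3*a) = a*(a + 1)*(a + 3)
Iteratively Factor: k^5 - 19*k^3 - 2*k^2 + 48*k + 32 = (k - 4)*(k^4 + 4*k^3 - 3*k^2 - 14*k - 8) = (k - 4)*(k + 4)*(k^3 - 3*k - 2) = (k - 4)*(k + 1)*(k + 4)*(k^2 - k - 2) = (k - 4)*(k + 1)^2*(k + 4)*(k - 2)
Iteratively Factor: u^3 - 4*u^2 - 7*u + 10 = (u - 5)*(u^2 + u - 2) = (u - 5)*(u + 2)*(u - 1)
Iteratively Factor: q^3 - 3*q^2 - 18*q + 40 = (q + 4)*(q^2 - 7*q + 10) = (q - 5)*(q + 4)*(q - 2)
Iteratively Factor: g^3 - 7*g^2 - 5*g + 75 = (g + 3)*(g^2 - 10*g + 25) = (g - 5)*(g + 3)*(g - 5)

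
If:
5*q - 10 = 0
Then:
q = 2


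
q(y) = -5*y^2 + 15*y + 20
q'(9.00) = -75.00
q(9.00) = -250.00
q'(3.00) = -15.00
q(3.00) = 20.00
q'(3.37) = -18.70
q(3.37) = 13.77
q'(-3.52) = 50.20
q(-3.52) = -94.75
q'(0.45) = 10.50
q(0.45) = 25.74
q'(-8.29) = 97.90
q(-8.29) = -447.97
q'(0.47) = 10.30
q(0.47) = 25.95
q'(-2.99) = 44.90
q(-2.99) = -69.55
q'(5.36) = -38.60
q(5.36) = -43.25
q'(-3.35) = 48.50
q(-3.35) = -86.36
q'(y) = 15 - 10*y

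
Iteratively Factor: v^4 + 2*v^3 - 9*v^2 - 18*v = (v - 3)*(v^3 + 5*v^2 + 6*v) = (v - 3)*(v + 2)*(v^2 + 3*v) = v*(v - 3)*(v + 2)*(v + 3)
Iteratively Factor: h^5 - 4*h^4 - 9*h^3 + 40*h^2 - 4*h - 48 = (h + 3)*(h^4 - 7*h^3 + 12*h^2 + 4*h - 16) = (h - 2)*(h + 3)*(h^3 - 5*h^2 + 2*h + 8) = (h - 2)*(h + 1)*(h + 3)*(h^2 - 6*h + 8) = (h - 4)*(h - 2)*(h + 1)*(h + 3)*(h - 2)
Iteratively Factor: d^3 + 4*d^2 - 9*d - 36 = (d - 3)*(d^2 + 7*d + 12) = (d - 3)*(d + 4)*(d + 3)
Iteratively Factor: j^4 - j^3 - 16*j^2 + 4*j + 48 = (j - 4)*(j^3 + 3*j^2 - 4*j - 12) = (j - 4)*(j - 2)*(j^2 + 5*j + 6) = (j - 4)*(j - 2)*(j + 2)*(j + 3)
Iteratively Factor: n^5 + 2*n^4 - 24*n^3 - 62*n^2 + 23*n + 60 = (n - 1)*(n^4 + 3*n^3 - 21*n^2 - 83*n - 60) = (n - 5)*(n - 1)*(n^3 + 8*n^2 + 19*n + 12) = (n - 5)*(n - 1)*(n + 1)*(n^2 + 7*n + 12) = (n - 5)*(n - 1)*(n + 1)*(n + 3)*(n + 4)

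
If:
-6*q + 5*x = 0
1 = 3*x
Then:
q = 5/18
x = 1/3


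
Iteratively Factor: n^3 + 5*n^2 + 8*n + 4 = (n + 1)*(n^2 + 4*n + 4) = (n + 1)*(n + 2)*(n + 2)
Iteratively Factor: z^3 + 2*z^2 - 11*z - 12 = (z + 1)*(z^2 + z - 12) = (z - 3)*(z + 1)*(z + 4)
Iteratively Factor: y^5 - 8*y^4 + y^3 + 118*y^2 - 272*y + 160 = (y + 4)*(y^4 - 12*y^3 + 49*y^2 - 78*y + 40) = (y - 2)*(y + 4)*(y^3 - 10*y^2 + 29*y - 20) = (y - 4)*(y - 2)*(y + 4)*(y^2 - 6*y + 5) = (y - 4)*(y - 2)*(y - 1)*(y + 4)*(y - 5)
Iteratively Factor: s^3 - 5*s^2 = (s)*(s^2 - 5*s) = s^2*(s - 5)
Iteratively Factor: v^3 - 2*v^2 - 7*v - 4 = (v + 1)*(v^2 - 3*v - 4) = (v + 1)^2*(v - 4)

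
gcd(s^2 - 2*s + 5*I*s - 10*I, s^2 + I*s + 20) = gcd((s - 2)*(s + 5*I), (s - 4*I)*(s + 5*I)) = s + 5*I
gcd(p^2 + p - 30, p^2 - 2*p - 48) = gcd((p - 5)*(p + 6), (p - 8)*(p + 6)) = p + 6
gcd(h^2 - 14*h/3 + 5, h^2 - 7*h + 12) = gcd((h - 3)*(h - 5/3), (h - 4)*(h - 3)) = h - 3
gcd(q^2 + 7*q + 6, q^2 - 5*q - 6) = q + 1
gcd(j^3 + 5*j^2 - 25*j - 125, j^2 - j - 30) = j + 5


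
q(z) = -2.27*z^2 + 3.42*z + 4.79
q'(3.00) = -10.20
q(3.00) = -5.38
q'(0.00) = 3.42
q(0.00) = 4.79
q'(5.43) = -21.23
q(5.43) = -43.57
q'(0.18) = 2.60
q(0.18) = 5.33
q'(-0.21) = 4.37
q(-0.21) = 3.97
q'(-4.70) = 24.76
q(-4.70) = -61.43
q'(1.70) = -4.30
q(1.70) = 4.04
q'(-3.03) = 17.18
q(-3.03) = -26.41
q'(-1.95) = 12.27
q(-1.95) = -10.51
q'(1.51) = -3.44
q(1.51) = 4.78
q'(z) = 3.42 - 4.54*z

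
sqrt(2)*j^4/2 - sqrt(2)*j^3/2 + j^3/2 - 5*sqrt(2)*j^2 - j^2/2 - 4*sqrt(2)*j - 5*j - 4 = (j - 4)*(j + 1)*(j + sqrt(2)/2)*(sqrt(2)*j/2 + sqrt(2))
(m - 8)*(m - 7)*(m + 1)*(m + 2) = m^4 - 12*m^3 + 13*m^2 + 138*m + 112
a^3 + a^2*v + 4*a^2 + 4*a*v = a*(a + 4)*(a + v)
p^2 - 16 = (p - 4)*(p + 4)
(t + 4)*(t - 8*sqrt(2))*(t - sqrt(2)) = t^3 - 9*sqrt(2)*t^2 + 4*t^2 - 36*sqrt(2)*t + 16*t + 64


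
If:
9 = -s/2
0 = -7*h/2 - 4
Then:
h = -8/7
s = -18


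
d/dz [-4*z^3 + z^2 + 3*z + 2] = -12*z^2 + 2*z + 3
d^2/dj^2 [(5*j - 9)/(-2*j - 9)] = 252/(2*j + 9)^3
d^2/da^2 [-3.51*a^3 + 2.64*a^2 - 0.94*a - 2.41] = 5.28 - 21.06*a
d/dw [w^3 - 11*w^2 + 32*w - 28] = 3*w^2 - 22*w + 32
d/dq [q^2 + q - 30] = 2*q + 1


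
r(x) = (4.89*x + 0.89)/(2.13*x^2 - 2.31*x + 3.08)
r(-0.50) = -0.33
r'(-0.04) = 1.71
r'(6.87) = -0.07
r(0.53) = 1.42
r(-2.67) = -0.50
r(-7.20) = -0.26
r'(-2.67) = -0.08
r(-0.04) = 0.22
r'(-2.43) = -0.08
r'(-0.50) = 0.72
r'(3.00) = -0.37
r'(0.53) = 2.02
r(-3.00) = -0.47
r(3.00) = 1.02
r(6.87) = 0.39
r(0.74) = 1.78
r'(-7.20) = -0.03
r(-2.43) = -0.52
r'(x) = (2.31 - 4.26*x)*(4.89*x + 0.89)/(2.13*x^2 - 2.31*x + 3.08)^2 + 4.89/(2.13*x^2 - 2.31*x + 3.08)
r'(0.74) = 1.34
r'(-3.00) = -0.08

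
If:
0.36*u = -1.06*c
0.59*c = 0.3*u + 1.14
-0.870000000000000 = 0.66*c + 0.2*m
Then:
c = 0.77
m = -6.90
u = -2.28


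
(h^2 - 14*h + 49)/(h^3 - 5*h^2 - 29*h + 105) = (h - 7)/(h^2 + 2*h - 15)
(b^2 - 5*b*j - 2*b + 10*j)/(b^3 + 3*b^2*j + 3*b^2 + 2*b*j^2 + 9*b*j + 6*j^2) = (b^2 - 5*b*j - 2*b + 10*j)/(b^3 + 3*b^2*j + 3*b^2 + 2*b*j^2 + 9*b*j + 6*j^2)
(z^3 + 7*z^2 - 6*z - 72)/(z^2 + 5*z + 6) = (z^3 + 7*z^2 - 6*z - 72)/(z^2 + 5*z + 6)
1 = 1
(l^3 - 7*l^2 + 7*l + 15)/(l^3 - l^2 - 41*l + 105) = (l + 1)/(l + 7)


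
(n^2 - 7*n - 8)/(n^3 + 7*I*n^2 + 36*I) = (n^2 - 7*n - 8)/(n^3 + 7*I*n^2 + 36*I)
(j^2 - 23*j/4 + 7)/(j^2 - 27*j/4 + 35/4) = (j - 4)/(j - 5)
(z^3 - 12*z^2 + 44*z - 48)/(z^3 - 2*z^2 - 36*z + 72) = (z - 4)/(z + 6)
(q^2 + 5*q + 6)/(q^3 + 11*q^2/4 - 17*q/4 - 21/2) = 4*(q + 2)/(4*q^2 - q - 14)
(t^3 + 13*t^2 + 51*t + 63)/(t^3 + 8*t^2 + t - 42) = (t + 3)/(t - 2)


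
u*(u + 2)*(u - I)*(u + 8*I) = u^4 + 2*u^3 + 7*I*u^3 + 8*u^2 + 14*I*u^2 + 16*u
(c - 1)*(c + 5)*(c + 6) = c^3 + 10*c^2 + 19*c - 30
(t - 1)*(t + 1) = t^2 - 1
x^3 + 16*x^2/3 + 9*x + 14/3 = (x + 1)*(x + 2)*(x + 7/3)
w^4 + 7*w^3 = w^3*(w + 7)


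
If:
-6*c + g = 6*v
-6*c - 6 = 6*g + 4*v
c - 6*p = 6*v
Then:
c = -20*v/21 - 1/7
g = 2*v/7 - 6/7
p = -73*v/63 - 1/42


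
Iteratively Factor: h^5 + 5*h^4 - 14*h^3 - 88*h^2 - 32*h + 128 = (h - 1)*(h^4 + 6*h^3 - 8*h^2 - 96*h - 128) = (h - 1)*(h + 4)*(h^3 + 2*h^2 - 16*h - 32) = (h - 1)*(h + 4)^2*(h^2 - 2*h - 8) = (h - 1)*(h + 2)*(h + 4)^2*(h - 4)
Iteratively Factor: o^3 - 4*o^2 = (o)*(o^2 - 4*o) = o^2*(o - 4)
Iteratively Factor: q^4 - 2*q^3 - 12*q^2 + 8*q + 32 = (q - 2)*(q^3 - 12*q - 16) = (q - 4)*(q - 2)*(q^2 + 4*q + 4) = (q - 4)*(q - 2)*(q + 2)*(q + 2)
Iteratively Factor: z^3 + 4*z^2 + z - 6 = (z + 3)*(z^2 + z - 2) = (z + 2)*(z + 3)*(z - 1)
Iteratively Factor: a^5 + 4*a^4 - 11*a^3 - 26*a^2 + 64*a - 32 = (a - 1)*(a^4 + 5*a^3 - 6*a^2 - 32*a + 32) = (a - 1)^2*(a^3 + 6*a^2 - 32) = (a - 1)^2*(a + 4)*(a^2 + 2*a - 8) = (a - 2)*(a - 1)^2*(a + 4)*(a + 4)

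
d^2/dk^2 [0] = 0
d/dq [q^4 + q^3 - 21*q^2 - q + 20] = 4*q^3 + 3*q^2 - 42*q - 1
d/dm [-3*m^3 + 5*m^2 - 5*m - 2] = -9*m^2 + 10*m - 5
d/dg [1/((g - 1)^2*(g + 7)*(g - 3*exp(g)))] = ((g - 1)*(g + 7)*(3*exp(g) - 1) - (g - 1)*(g - 3*exp(g)) - 2*(g + 7)*(g - 3*exp(g)))/((g - 1)^3*(g + 7)^2*(g - 3*exp(g))^2)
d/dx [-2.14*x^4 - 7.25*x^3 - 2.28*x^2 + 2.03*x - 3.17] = -8.56*x^3 - 21.75*x^2 - 4.56*x + 2.03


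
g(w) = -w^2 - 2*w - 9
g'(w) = -2*w - 2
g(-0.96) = -8.00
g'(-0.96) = -0.08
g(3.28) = -26.32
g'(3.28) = -8.56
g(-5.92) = -32.21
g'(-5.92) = 9.84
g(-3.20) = -12.84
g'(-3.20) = 4.40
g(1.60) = -14.76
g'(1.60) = -5.20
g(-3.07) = -12.28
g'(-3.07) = 4.14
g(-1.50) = -8.25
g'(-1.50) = 1.00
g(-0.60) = -8.16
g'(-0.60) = -0.80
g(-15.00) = -204.00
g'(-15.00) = 28.00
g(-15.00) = -204.00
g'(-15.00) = 28.00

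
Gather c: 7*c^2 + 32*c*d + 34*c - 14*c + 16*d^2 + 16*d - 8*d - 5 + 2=7*c^2 + c*(32*d + 20) + 16*d^2 + 8*d - 3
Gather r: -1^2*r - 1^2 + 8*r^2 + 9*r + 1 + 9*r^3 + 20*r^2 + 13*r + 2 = 9*r^3 + 28*r^2 + 21*r + 2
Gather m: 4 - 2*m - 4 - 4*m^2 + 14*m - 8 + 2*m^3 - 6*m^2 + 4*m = 2*m^3 - 10*m^2 + 16*m - 8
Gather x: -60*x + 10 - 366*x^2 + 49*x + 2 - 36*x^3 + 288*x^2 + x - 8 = -36*x^3 - 78*x^2 - 10*x + 4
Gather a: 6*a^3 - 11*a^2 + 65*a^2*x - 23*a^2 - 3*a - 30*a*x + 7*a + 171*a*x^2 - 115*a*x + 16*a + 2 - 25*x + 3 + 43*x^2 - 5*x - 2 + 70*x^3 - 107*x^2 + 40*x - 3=6*a^3 + a^2*(65*x - 34) + a*(171*x^2 - 145*x + 20) + 70*x^3 - 64*x^2 + 10*x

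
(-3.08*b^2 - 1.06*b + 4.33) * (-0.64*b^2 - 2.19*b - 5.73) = 1.9712*b^4 + 7.4236*b^3 + 17.1986*b^2 - 3.4089*b - 24.8109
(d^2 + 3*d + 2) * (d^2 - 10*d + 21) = d^4 - 7*d^3 - 7*d^2 + 43*d + 42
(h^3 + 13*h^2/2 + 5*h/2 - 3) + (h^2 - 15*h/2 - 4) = h^3 + 15*h^2/2 - 5*h - 7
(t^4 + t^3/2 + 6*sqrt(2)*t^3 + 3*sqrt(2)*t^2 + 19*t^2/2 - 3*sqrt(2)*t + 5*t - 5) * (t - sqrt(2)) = t^5 + t^4/2 + 5*sqrt(2)*t^4 - 5*t^3/2 + 5*sqrt(2)*t^3/2 - 25*sqrt(2)*t^2/2 - t^2 - 5*sqrt(2)*t + t + 5*sqrt(2)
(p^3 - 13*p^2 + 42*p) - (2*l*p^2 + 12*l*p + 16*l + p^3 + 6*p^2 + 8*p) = -2*l*p^2 - 12*l*p - 16*l - 19*p^2 + 34*p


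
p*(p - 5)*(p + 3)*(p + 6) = p^4 + 4*p^3 - 27*p^2 - 90*p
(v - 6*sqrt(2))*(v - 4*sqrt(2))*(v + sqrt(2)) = v^3 - 9*sqrt(2)*v^2 + 28*v + 48*sqrt(2)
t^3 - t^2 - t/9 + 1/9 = (t - 1)*(t - 1/3)*(t + 1/3)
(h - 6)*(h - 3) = h^2 - 9*h + 18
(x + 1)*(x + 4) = x^2 + 5*x + 4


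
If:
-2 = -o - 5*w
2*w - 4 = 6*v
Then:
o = 2 - 5*w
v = w/3 - 2/3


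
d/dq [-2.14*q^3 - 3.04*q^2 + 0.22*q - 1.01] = -6.42*q^2 - 6.08*q + 0.22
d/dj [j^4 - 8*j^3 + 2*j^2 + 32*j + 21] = 4*j^3 - 24*j^2 + 4*j + 32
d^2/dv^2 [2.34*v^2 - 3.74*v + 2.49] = 4.68000000000000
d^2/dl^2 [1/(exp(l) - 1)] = (exp(l) + 1)*exp(l)/(exp(l) - 1)^3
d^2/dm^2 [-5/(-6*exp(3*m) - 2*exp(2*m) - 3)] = 10*(4*(9*exp(m) + 2)^2*exp(2*m) - (27*exp(m) + 4)*(6*exp(3*m) + 2*exp(2*m) + 3))*exp(2*m)/(6*exp(3*m) + 2*exp(2*m) + 3)^3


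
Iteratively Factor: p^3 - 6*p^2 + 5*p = (p)*(p^2 - 6*p + 5) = p*(p - 5)*(p - 1)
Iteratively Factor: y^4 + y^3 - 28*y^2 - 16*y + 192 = (y - 4)*(y^3 + 5*y^2 - 8*y - 48) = (y - 4)*(y - 3)*(y^2 + 8*y + 16) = (y - 4)*(y - 3)*(y + 4)*(y + 4)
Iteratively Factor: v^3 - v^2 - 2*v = (v + 1)*(v^2 - 2*v) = v*(v + 1)*(v - 2)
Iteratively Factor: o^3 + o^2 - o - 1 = (o + 1)*(o^2 - 1) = (o - 1)*(o + 1)*(o + 1)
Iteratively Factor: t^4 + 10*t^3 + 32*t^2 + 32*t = (t + 4)*(t^3 + 6*t^2 + 8*t) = (t + 2)*(t + 4)*(t^2 + 4*t) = (t + 2)*(t + 4)^2*(t)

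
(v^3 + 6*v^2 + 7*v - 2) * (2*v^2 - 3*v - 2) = 2*v^5 + 9*v^4 - 6*v^3 - 37*v^2 - 8*v + 4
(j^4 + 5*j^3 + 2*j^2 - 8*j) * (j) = j^5 + 5*j^4 + 2*j^3 - 8*j^2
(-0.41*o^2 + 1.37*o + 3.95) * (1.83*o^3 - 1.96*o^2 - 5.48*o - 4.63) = -0.7503*o^5 + 3.3107*o^4 + 6.7901*o^3 - 13.3513*o^2 - 27.9891*o - 18.2885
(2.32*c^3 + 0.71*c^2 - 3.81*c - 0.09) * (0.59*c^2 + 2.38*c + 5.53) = 1.3688*c^5 + 5.9405*c^4 + 12.2715*c^3 - 5.1946*c^2 - 21.2835*c - 0.4977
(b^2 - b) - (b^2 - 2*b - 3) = b + 3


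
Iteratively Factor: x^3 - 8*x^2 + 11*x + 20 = (x - 4)*(x^2 - 4*x - 5) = (x - 4)*(x + 1)*(x - 5)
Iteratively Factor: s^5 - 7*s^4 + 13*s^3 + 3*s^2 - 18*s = (s)*(s^4 - 7*s^3 + 13*s^2 + 3*s - 18) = s*(s - 3)*(s^3 - 4*s^2 + s + 6) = s*(s - 3)*(s + 1)*(s^2 - 5*s + 6) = s*(s - 3)^2*(s + 1)*(s - 2)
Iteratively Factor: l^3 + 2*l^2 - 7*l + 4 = (l + 4)*(l^2 - 2*l + 1) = (l - 1)*(l + 4)*(l - 1)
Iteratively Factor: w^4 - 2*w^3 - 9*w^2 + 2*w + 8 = (w - 4)*(w^3 + 2*w^2 - w - 2) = (w - 4)*(w + 2)*(w^2 - 1) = (w - 4)*(w + 1)*(w + 2)*(w - 1)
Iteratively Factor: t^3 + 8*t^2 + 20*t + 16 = (t + 2)*(t^2 + 6*t + 8) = (t + 2)^2*(t + 4)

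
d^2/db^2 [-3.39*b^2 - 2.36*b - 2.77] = -6.78000000000000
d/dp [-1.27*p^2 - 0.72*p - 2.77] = -2.54*p - 0.72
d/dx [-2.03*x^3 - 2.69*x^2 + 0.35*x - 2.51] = -6.09*x^2 - 5.38*x + 0.35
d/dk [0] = 0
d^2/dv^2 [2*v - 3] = 0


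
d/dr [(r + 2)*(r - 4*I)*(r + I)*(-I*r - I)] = -4*I*r^3 - 9*r^2*(1 + I) - 6*r*(3 + 2*I) - 6 - 12*I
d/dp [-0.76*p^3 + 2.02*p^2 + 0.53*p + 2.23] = -2.28*p^2 + 4.04*p + 0.53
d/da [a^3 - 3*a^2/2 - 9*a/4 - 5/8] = 3*a^2 - 3*a - 9/4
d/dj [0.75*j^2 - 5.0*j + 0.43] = 1.5*j - 5.0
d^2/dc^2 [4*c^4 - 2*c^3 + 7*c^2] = 48*c^2 - 12*c + 14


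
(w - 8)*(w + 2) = w^2 - 6*w - 16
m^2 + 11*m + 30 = (m + 5)*(m + 6)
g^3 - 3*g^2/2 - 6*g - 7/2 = (g - 7/2)*(g + 1)^2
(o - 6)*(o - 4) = o^2 - 10*o + 24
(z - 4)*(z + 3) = z^2 - z - 12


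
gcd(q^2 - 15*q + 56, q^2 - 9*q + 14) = q - 7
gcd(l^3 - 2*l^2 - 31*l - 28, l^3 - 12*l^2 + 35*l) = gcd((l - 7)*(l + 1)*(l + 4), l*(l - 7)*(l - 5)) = l - 7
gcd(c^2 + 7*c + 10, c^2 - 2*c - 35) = c + 5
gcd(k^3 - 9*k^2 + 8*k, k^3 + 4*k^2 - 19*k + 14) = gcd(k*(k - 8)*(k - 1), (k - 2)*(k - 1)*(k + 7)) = k - 1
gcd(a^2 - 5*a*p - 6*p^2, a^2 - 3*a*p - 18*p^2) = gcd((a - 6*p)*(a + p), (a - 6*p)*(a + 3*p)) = -a + 6*p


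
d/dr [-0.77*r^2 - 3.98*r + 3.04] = -1.54*r - 3.98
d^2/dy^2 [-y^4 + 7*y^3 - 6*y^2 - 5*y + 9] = -12*y^2 + 42*y - 12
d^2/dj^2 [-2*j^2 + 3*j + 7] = -4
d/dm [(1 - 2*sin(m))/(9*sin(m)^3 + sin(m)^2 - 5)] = (36*sin(m)^3 - 25*sin(m)^2 - 2*sin(m) + 10)*cos(m)/(9*sin(m)^3 + sin(m)^2 - 5)^2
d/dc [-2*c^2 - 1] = -4*c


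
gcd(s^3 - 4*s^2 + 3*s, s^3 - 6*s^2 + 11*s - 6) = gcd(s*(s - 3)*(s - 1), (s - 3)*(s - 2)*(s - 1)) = s^2 - 4*s + 3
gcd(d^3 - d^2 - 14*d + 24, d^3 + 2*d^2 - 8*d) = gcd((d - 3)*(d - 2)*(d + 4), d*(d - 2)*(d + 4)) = d^2 + 2*d - 8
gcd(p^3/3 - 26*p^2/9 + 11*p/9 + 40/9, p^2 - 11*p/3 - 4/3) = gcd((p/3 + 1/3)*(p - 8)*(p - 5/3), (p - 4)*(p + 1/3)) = 1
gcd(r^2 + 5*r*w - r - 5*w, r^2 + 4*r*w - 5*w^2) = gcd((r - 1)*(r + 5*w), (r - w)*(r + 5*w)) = r + 5*w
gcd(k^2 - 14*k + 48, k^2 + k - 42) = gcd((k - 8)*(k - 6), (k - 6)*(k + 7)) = k - 6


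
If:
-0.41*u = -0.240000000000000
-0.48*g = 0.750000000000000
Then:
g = -1.56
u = 0.59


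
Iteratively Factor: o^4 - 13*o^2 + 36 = (o + 2)*(o^3 - 2*o^2 - 9*o + 18) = (o + 2)*(o + 3)*(o^2 - 5*o + 6) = (o - 2)*(o + 2)*(o + 3)*(o - 3)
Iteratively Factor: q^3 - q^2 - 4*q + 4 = (q - 2)*(q^2 + q - 2) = (q - 2)*(q - 1)*(q + 2)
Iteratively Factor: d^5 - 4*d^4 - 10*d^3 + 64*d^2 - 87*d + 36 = (d - 1)*(d^4 - 3*d^3 - 13*d^2 + 51*d - 36) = (d - 3)*(d - 1)*(d^3 - 13*d + 12) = (d - 3)*(d - 1)*(d + 4)*(d^2 - 4*d + 3) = (d - 3)*(d - 1)^2*(d + 4)*(d - 3)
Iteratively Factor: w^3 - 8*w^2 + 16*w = (w)*(w^2 - 8*w + 16) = w*(w - 4)*(w - 4)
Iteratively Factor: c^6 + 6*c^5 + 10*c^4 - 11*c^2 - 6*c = (c + 1)*(c^5 + 5*c^4 + 5*c^3 - 5*c^2 - 6*c) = (c + 1)^2*(c^4 + 4*c^3 + c^2 - 6*c) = (c - 1)*(c + 1)^2*(c^3 + 5*c^2 + 6*c) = (c - 1)*(c + 1)^2*(c + 2)*(c^2 + 3*c) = c*(c - 1)*(c + 1)^2*(c + 2)*(c + 3)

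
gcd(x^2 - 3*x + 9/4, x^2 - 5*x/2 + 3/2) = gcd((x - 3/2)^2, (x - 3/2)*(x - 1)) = x - 3/2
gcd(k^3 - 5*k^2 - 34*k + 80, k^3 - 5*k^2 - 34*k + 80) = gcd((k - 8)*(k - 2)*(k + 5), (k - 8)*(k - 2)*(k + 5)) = k^3 - 5*k^2 - 34*k + 80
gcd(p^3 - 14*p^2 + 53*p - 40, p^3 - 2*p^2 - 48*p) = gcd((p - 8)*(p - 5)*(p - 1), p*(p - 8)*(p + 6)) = p - 8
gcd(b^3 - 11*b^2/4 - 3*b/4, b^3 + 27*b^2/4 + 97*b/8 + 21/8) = b + 1/4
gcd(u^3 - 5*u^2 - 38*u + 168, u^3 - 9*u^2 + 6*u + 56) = u^2 - 11*u + 28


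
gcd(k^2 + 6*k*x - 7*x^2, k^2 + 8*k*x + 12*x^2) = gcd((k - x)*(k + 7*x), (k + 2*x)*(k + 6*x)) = 1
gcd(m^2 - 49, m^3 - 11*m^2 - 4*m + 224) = m - 7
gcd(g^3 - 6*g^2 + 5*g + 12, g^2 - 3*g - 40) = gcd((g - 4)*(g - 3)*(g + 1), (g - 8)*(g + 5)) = 1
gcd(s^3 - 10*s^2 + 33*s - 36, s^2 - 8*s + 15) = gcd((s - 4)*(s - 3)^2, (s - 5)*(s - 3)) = s - 3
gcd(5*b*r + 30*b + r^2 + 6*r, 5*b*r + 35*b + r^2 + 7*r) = 5*b + r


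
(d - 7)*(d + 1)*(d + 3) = d^3 - 3*d^2 - 25*d - 21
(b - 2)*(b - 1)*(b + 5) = b^3 + 2*b^2 - 13*b + 10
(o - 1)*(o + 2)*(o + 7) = o^3 + 8*o^2 + 5*o - 14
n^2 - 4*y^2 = (n - 2*y)*(n + 2*y)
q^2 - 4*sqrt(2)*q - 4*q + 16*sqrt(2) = (q - 4)*(q - 4*sqrt(2))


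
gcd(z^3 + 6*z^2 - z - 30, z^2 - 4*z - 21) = z + 3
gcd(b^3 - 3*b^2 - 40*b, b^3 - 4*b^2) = b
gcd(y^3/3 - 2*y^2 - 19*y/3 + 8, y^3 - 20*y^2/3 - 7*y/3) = 1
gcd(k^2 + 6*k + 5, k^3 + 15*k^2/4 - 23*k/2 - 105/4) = k + 5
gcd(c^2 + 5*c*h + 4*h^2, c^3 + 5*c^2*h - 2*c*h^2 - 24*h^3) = c + 4*h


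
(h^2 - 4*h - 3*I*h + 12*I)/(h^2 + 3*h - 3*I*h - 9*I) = (h - 4)/(h + 3)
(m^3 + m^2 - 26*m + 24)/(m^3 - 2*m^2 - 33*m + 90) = (m^2 - 5*m + 4)/(m^2 - 8*m + 15)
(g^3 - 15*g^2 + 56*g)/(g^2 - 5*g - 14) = g*(g - 8)/(g + 2)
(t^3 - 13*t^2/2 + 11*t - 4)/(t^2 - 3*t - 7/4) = 2*(-2*t^3 + 13*t^2 - 22*t + 8)/(-4*t^2 + 12*t + 7)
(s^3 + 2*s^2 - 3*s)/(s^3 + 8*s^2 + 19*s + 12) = s*(s - 1)/(s^2 + 5*s + 4)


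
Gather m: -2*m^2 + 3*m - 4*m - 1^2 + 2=-2*m^2 - m + 1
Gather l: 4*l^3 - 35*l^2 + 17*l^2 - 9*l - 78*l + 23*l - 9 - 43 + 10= 4*l^3 - 18*l^2 - 64*l - 42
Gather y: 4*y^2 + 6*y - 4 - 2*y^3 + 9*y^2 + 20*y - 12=-2*y^3 + 13*y^2 + 26*y - 16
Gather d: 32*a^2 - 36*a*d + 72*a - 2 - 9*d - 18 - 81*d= 32*a^2 + 72*a + d*(-36*a - 90) - 20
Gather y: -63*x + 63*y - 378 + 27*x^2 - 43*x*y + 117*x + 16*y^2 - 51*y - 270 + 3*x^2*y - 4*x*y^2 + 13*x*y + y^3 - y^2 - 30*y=27*x^2 + 54*x + y^3 + y^2*(15 - 4*x) + y*(3*x^2 - 30*x - 18) - 648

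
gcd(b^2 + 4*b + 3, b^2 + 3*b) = b + 3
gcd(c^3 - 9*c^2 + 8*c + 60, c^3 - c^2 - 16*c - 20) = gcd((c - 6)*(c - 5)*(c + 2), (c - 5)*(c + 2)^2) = c^2 - 3*c - 10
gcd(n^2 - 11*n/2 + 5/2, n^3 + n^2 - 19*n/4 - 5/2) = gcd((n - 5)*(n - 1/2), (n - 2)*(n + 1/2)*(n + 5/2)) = 1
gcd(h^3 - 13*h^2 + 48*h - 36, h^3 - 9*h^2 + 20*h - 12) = h^2 - 7*h + 6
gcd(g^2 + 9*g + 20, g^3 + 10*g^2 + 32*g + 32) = g + 4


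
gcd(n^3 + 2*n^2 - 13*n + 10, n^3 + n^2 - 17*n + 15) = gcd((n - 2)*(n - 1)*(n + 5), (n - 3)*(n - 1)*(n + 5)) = n^2 + 4*n - 5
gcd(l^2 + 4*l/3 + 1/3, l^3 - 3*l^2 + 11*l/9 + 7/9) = l + 1/3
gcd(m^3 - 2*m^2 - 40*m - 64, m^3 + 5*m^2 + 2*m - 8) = m^2 + 6*m + 8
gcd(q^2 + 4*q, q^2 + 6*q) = q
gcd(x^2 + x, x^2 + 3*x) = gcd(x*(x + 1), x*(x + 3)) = x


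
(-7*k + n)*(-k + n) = 7*k^2 - 8*k*n + n^2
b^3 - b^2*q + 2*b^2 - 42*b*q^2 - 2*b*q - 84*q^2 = (b + 2)*(b - 7*q)*(b + 6*q)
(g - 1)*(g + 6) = g^2 + 5*g - 6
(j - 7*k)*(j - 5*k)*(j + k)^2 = j^4 - 10*j^3*k + 12*j^2*k^2 + 58*j*k^3 + 35*k^4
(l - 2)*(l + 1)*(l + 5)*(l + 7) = l^4 + 11*l^3 + 21*l^2 - 59*l - 70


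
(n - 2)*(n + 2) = n^2 - 4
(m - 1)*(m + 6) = m^2 + 5*m - 6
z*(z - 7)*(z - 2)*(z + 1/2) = z^4 - 17*z^3/2 + 19*z^2/2 + 7*z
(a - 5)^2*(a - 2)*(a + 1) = a^4 - 11*a^3 + 33*a^2 - 5*a - 50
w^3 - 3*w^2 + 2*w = w*(w - 2)*(w - 1)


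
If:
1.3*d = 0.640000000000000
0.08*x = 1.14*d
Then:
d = 0.49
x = 7.02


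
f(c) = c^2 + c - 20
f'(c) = 2*c + 1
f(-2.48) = -16.33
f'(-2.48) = -3.96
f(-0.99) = -20.01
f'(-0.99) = -0.98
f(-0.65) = -20.23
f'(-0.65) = -0.30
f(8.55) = 61.65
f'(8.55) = 18.10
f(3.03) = -7.79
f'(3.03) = 7.06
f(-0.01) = -20.01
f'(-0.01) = 0.98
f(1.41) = -16.60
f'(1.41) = 3.82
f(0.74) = -18.71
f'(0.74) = 2.48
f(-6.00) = 10.00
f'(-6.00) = -11.00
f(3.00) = -8.00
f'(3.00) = 7.00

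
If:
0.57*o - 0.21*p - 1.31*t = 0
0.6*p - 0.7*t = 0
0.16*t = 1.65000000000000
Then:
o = 28.13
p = 12.03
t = 10.31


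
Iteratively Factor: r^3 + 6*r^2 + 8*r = (r + 2)*(r^2 + 4*r) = r*(r + 2)*(r + 4)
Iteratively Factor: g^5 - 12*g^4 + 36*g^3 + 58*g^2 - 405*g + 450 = (g - 2)*(g^4 - 10*g^3 + 16*g^2 + 90*g - 225) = (g - 5)*(g - 2)*(g^3 - 5*g^2 - 9*g + 45) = (g - 5)*(g - 2)*(g + 3)*(g^2 - 8*g + 15) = (g - 5)^2*(g - 2)*(g + 3)*(g - 3)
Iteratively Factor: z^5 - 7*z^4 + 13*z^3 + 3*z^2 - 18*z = (z)*(z^4 - 7*z^3 + 13*z^2 + 3*z - 18) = z*(z - 3)*(z^3 - 4*z^2 + z + 6) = z*(z - 3)*(z + 1)*(z^2 - 5*z + 6) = z*(z - 3)^2*(z + 1)*(z - 2)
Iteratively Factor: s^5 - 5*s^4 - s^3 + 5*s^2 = (s)*(s^4 - 5*s^3 - s^2 + 5*s) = s*(s + 1)*(s^3 - 6*s^2 + 5*s) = s*(s - 1)*(s + 1)*(s^2 - 5*s) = s^2*(s - 1)*(s + 1)*(s - 5)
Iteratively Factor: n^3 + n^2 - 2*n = (n)*(n^2 + n - 2) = n*(n + 2)*(n - 1)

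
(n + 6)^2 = n^2 + 12*n + 36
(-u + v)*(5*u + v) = -5*u^2 + 4*u*v + v^2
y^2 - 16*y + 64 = (y - 8)^2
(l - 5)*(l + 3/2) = l^2 - 7*l/2 - 15/2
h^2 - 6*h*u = h*(h - 6*u)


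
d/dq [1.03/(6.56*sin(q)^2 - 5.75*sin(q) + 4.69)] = (5.9225 - 13.5136*sin(q))*cos(q)/(6.56*sin(q)^2 - 5.75*sin(q) + 4.69)^2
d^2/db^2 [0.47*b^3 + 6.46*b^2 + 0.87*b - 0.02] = 2.82*b + 12.92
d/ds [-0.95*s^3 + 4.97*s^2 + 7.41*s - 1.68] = -2.85*s^2 + 9.94*s + 7.41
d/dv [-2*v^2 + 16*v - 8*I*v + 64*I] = -4*v + 16 - 8*I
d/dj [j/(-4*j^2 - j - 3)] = (-4*j^2 + j*(8*j + 1) - j - 3)/(4*j^2 + j + 3)^2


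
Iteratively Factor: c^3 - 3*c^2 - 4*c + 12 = (c - 2)*(c^2 - c - 6) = (c - 2)*(c + 2)*(c - 3)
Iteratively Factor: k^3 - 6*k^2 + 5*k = (k - 1)*(k^2 - 5*k) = k*(k - 1)*(k - 5)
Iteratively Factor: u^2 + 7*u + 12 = (u + 4)*(u + 3)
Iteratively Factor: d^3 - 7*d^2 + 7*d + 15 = (d + 1)*(d^2 - 8*d + 15) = (d - 5)*(d + 1)*(d - 3)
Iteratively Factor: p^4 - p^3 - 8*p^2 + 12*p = (p + 3)*(p^3 - 4*p^2 + 4*p) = (p - 2)*(p + 3)*(p^2 - 2*p) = p*(p - 2)*(p + 3)*(p - 2)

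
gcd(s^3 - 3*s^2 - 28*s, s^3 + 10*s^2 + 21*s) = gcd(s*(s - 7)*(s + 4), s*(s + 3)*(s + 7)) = s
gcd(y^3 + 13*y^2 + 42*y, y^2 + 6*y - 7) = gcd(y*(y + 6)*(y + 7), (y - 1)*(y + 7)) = y + 7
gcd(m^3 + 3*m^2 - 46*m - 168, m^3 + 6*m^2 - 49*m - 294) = m^2 - m - 42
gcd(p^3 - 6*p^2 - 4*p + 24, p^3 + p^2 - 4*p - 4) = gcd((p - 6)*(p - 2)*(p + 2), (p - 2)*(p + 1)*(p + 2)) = p^2 - 4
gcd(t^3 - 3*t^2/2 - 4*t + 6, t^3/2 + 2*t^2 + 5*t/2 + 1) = t + 2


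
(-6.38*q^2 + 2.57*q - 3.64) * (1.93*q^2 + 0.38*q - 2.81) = -12.3134*q^4 + 2.5357*q^3 + 11.8792*q^2 - 8.6049*q + 10.2284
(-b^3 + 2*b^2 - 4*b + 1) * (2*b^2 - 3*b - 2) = -2*b^5 + 7*b^4 - 12*b^3 + 10*b^2 + 5*b - 2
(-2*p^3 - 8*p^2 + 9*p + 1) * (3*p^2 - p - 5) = -6*p^5 - 22*p^4 + 45*p^3 + 34*p^2 - 46*p - 5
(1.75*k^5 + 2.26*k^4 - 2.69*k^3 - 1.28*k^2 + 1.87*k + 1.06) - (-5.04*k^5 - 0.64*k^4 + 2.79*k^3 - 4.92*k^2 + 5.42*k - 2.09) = 6.79*k^5 + 2.9*k^4 - 5.48*k^3 + 3.64*k^2 - 3.55*k + 3.15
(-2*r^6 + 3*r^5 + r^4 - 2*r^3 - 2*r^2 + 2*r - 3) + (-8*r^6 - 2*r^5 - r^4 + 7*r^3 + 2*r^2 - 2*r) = -10*r^6 + r^5 + 5*r^3 - 3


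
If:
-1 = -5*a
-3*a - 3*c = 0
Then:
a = 1/5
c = -1/5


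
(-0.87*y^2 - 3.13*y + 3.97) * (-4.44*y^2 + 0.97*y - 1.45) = 3.8628*y^4 + 13.0533*y^3 - 19.4014*y^2 + 8.3894*y - 5.7565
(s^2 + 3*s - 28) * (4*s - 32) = 4*s^3 - 20*s^2 - 208*s + 896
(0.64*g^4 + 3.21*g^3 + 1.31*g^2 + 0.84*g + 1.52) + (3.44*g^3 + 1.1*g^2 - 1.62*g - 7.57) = 0.64*g^4 + 6.65*g^3 + 2.41*g^2 - 0.78*g - 6.05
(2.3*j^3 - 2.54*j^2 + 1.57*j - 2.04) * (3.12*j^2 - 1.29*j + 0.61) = 7.176*j^5 - 10.8918*j^4 + 9.578*j^3 - 9.9395*j^2 + 3.5893*j - 1.2444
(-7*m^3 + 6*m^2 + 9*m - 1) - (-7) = -7*m^3 + 6*m^2 + 9*m + 6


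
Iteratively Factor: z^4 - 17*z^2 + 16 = (z - 4)*(z^3 + 4*z^2 - z - 4) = (z - 4)*(z - 1)*(z^2 + 5*z + 4) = (z - 4)*(z - 1)*(z + 4)*(z + 1)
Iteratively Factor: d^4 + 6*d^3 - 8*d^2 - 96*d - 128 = (d + 2)*(d^3 + 4*d^2 - 16*d - 64) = (d - 4)*(d + 2)*(d^2 + 8*d + 16) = (d - 4)*(d + 2)*(d + 4)*(d + 4)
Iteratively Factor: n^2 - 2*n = (n - 2)*(n)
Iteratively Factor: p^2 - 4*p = (p)*(p - 4)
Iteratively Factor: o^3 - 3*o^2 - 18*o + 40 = (o - 2)*(o^2 - o - 20) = (o - 2)*(o + 4)*(o - 5)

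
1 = 1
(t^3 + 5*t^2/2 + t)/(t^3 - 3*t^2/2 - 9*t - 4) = t/(t - 4)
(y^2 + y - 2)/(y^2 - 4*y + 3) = (y + 2)/(y - 3)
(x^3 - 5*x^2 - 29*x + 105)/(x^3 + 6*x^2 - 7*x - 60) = (x - 7)/(x + 4)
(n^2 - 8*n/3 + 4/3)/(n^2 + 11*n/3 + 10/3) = (3*n^2 - 8*n + 4)/(3*n^2 + 11*n + 10)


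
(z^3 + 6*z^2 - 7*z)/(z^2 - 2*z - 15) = z*(-z^2 - 6*z + 7)/(-z^2 + 2*z + 15)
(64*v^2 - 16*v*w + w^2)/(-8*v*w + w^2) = (-8*v + w)/w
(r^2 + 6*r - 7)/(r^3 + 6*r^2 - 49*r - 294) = (r - 1)/(r^2 - r - 42)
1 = 1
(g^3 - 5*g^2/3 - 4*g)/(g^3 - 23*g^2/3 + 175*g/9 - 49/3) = 3*g*(3*g + 4)/(9*g^2 - 42*g + 49)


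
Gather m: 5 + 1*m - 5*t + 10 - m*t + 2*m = m*(3 - t) - 5*t + 15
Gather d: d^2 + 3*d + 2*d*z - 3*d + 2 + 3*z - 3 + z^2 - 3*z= d^2 + 2*d*z + z^2 - 1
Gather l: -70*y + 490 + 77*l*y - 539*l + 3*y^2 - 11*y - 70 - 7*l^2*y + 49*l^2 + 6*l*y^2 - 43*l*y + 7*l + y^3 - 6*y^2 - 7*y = l^2*(49 - 7*y) + l*(6*y^2 + 34*y - 532) + y^3 - 3*y^2 - 88*y + 420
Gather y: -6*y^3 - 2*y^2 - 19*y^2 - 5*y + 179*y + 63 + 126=-6*y^3 - 21*y^2 + 174*y + 189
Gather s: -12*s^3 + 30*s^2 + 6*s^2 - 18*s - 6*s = -12*s^3 + 36*s^2 - 24*s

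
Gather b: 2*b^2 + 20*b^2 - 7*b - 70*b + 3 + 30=22*b^2 - 77*b + 33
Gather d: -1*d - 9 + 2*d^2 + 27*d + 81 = 2*d^2 + 26*d + 72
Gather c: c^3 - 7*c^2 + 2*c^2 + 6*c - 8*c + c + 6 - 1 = c^3 - 5*c^2 - c + 5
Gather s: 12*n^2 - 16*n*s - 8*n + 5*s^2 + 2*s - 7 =12*n^2 - 8*n + 5*s^2 + s*(2 - 16*n) - 7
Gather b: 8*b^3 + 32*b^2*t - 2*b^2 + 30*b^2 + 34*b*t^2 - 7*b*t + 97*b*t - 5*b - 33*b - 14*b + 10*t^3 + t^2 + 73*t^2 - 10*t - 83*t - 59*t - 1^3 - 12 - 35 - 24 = 8*b^3 + b^2*(32*t + 28) + b*(34*t^2 + 90*t - 52) + 10*t^3 + 74*t^2 - 152*t - 72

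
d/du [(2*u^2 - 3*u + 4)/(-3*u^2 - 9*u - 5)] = (-27*u^2 + 4*u + 51)/(9*u^4 + 54*u^3 + 111*u^2 + 90*u + 25)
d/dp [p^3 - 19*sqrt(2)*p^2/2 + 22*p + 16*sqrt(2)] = 3*p^2 - 19*sqrt(2)*p + 22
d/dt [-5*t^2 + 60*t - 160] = 60 - 10*t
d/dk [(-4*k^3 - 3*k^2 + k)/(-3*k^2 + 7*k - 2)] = 2*(6*k^4 - 28*k^3 + 3*k^2 + 6*k - 1)/(9*k^4 - 42*k^3 + 61*k^2 - 28*k + 4)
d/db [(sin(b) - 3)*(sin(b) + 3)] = sin(2*b)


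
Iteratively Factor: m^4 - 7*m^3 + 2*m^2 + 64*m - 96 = (m - 2)*(m^3 - 5*m^2 - 8*m + 48) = (m - 4)*(m - 2)*(m^2 - m - 12) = (m - 4)^2*(m - 2)*(m + 3)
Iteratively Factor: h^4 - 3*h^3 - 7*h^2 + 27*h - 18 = (h - 2)*(h^3 - h^2 - 9*h + 9) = (h - 3)*(h - 2)*(h^2 + 2*h - 3) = (h - 3)*(h - 2)*(h - 1)*(h + 3)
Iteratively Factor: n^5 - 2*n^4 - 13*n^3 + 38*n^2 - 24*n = (n)*(n^4 - 2*n^3 - 13*n^2 + 38*n - 24) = n*(n - 2)*(n^3 - 13*n + 12) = n*(n - 3)*(n - 2)*(n^2 + 3*n - 4) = n*(n - 3)*(n - 2)*(n - 1)*(n + 4)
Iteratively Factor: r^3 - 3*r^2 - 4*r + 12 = (r - 3)*(r^2 - 4) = (r - 3)*(r - 2)*(r + 2)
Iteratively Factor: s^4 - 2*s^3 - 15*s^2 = (s)*(s^3 - 2*s^2 - 15*s) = s*(s - 5)*(s^2 + 3*s) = s^2*(s - 5)*(s + 3)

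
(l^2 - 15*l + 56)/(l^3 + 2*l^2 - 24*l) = (l^2 - 15*l + 56)/(l*(l^2 + 2*l - 24))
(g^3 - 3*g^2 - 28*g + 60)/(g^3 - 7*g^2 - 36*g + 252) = (g^2 + 3*g - 10)/(g^2 - g - 42)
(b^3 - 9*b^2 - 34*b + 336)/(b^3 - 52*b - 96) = (b - 7)/(b + 2)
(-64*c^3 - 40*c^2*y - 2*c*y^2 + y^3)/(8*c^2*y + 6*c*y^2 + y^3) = (-8*c + y)/y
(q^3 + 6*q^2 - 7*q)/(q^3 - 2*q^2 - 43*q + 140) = q*(q - 1)/(q^2 - 9*q + 20)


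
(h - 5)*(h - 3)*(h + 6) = h^3 - 2*h^2 - 33*h + 90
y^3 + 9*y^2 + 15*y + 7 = (y + 1)^2*(y + 7)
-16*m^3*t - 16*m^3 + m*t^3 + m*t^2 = (-4*m + t)*(4*m + t)*(m*t + m)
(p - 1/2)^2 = p^2 - p + 1/4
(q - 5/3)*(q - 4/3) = q^2 - 3*q + 20/9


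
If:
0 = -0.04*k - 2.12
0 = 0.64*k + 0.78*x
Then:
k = -53.00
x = 43.49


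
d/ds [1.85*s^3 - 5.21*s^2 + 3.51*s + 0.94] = 5.55*s^2 - 10.42*s + 3.51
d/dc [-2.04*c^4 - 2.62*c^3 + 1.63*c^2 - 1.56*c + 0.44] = -8.16*c^3 - 7.86*c^2 + 3.26*c - 1.56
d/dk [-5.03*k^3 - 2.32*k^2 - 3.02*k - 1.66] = -15.09*k^2 - 4.64*k - 3.02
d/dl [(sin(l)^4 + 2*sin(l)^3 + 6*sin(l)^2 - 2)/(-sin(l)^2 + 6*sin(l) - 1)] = 2*(-sin(l)^5 + 8*sin(l)^4 + 10*sin(l)^3 + 15*sin(l)^2 - 8*sin(l) + 6)*cos(l)/(sin(l)^2 - 6*sin(l) + 1)^2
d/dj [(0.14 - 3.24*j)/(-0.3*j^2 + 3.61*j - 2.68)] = (-0.972*j^2 + 0.0839999999999996*j + 8.1778)/(0.09*j^4 - 2.166*j^3 + 14.6401*j^2 - 19.3496*j + 7.1824)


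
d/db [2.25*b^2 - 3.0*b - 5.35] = 4.5*b - 3.0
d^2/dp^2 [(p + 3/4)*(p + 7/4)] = 2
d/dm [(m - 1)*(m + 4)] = 2*m + 3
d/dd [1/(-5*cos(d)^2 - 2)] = -20*sin(2*d)/(5*cos(2*d) + 9)^2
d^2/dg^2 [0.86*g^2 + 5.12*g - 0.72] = 1.72000000000000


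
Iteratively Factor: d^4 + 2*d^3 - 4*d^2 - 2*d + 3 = (d + 1)*(d^3 + d^2 - 5*d + 3) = (d + 1)*(d + 3)*(d^2 - 2*d + 1) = (d - 1)*(d + 1)*(d + 3)*(d - 1)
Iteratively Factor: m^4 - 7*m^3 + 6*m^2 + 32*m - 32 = (m + 2)*(m^3 - 9*m^2 + 24*m - 16) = (m - 4)*(m + 2)*(m^2 - 5*m + 4) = (m - 4)*(m - 1)*(m + 2)*(m - 4)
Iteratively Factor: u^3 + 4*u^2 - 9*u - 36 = (u + 4)*(u^2 - 9) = (u + 3)*(u + 4)*(u - 3)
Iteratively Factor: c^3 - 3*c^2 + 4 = (c - 2)*(c^2 - c - 2) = (c - 2)^2*(c + 1)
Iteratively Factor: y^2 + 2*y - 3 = (y + 3)*(y - 1)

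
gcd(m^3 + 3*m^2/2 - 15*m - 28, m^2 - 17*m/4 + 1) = m - 4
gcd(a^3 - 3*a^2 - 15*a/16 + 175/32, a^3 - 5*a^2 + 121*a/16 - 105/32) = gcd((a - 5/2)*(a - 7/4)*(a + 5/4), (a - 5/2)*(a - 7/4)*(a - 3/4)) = a^2 - 17*a/4 + 35/8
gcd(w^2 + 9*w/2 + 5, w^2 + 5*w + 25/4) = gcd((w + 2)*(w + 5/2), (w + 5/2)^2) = w + 5/2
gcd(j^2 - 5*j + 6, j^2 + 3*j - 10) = j - 2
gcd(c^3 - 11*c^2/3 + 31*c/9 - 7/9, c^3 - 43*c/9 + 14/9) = c - 1/3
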